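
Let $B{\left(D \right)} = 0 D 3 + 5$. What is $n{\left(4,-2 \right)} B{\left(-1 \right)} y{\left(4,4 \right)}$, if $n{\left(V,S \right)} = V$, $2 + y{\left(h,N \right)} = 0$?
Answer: $-40$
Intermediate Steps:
$y{\left(h,N \right)} = -2$ ($y{\left(h,N \right)} = -2 + 0 = -2$)
$B{\left(D \right)} = 5$ ($B{\left(D \right)} = 0 \cdot 3 + 5 = 0 + 5 = 5$)
$n{\left(4,-2 \right)} B{\left(-1 \right)} y{\left(4,4 \right)} = 4 \cdot 5 \left(-2\right) = 20 \left(-2\right) = -40$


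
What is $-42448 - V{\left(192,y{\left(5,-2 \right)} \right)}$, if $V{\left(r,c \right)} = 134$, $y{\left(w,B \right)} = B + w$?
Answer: $-42582$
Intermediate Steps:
$-42448 - V{\left(192,y{\left(5,-2 \right)} \right)} = -42448 - 134 = -42582$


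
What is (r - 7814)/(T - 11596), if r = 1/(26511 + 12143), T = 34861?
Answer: -20136157/59952354 ≈ -0.33587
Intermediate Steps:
r = 1/38654 ≈ 2.5871e-5
(r - 7814)/(T - 11596) = (1/38654 - 7814)/(34861 - 11596) = -302042355/38654/23265 = -302042355/38654*1/23265 = -20136157/59952354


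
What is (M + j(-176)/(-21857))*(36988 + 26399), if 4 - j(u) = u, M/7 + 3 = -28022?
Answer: -271790598263985/21857 ≈ -1.2435e+10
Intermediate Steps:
M = -196175 (M = -21 + 7*(-28022) = -21 - 196154 = -196175)
j(u) = 4 - u
(M + j(-176)/(-21857))*(36988 + 26399) = (-196175 + (4 - 1*(-176))/(-21857))*(36988 + 26399) = (-196175 + (4 + 176)*(-1/21857))*63387 = (-196175 + 180*(-1/21857))*63387 = (-196175 - 180/21857)*63387 = -4287797155/21857*63387 = -271790598263985/21857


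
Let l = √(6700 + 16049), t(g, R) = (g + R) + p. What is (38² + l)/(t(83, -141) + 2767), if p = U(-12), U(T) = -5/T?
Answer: 17328/32513 + 12*√22749/32513 ≈ 0.58862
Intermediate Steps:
p = 5/12 (p = -5/(-12) = -5*(-1/12) = 5/12 ≈ 0.41667)
t(g, R) = 5/12 + R + g (t(g, R) = (g + R) + 5/12 = (R + g) + 5/12 = 5/12 + R + g)
l = √22749 ≈ 150.83
(38² + l)/(t(83, -141) + 2767) = (38² + √22749)/((5/12 - 141 + 83) + 2767) = (1444 + √22749)/(-691/12 + 2767) = (1444 + √22749)/(32513/12) = (1444 + √22749)*(12/32513) = 17328/32513 + 12*√22749/32513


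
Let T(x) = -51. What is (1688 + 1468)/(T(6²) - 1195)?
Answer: -1578/623 ≈ -2.5329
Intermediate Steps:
(1688 + 1468)/(T(6²) - 1195) = (1688 + 1468)/(-51 - 1195) = 3156/(-1246) = 3156*(-1/1246) = -1578/623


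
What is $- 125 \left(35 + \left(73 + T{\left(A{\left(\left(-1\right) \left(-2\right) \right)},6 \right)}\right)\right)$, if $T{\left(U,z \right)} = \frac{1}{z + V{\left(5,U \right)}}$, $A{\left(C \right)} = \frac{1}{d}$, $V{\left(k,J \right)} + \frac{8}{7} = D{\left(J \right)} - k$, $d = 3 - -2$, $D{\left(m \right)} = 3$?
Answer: $- \frac{54175}{4} \approx -13544.0$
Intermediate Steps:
$d = 5$ ($d = 3 + 2 = 5$)
$V{\left(k,J \right)} = \frac{13}{7} - k$ ($V{\left(k,J \right)} = - \frac{8}{7} - \left(-3 + k\right) = \frac{13}{7} - k$)
$A{\left(C \right)} = \frac{1}{5}$
$T{\left(U,z \right)} = \frac{1}{- \frac{22}{7} + z}$ ($T{\left(U,z \right)} = \frac{1}{z + \left(\frac{13}{7} - 5\right)} = \frac{1}{z - \frac{22}{7}} = \frac{1}{- \frac{22}{7} + z}$)
$- 125 \left(35 + \left(73 + T{\left(A{\left(\left(-1\right) \left(-2\right) \right)},6 \right)}\right)\right) = - 125 \left(35 + \left(73 + \frac{7}{-22 + 7 \cdot 6}\right)\right) = - 125 \left(35 + \left(73 + \frac{7}{-22 + 42}\right)\right) = - 125 \left(35 + \left(73 + \frac{7}{20}\right)\right) = - 125 \left(35 + \frac{1467}{20}\right) = \left(-125\right) \frac{2167}{20} = - \frac{54175}{4}$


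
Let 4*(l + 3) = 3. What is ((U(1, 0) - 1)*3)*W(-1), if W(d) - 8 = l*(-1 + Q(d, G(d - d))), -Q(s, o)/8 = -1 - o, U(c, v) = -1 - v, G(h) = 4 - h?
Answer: 957/2 ≈ 478.50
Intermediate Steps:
Q(s, o) = 8 + 8*o (Q(s, o) = -8*(-1 - o) = 8 + 8*o)
l = -9/4 (l = -3 + (¼)*3 = -3 + ¾ = -9/4 ≈ -2.2500)
W(d) = -319/4 (W(d) = 8 - 9*(-1 + (8 + 8*(4 - (d - d))))/4 = 8 - 9*(-1 + (8 + 8*(4 - 1*0)))/4 = 8 - 9*(-1 + (8 + 8*(4 + 0)))/4 = 8 - 9*(-1 + (8 + 8*4))/4 = 8 - 9*(-1 + (8 + 32))/4 = 8 - 9*(-1 + 40)/4 = 8 - 9/4*39 = 8 - 351/4 = -319/4)
((U(1, 0) - 1)*3)*W(-1) = (((-1 - 1*0) - 1)*3)*(-319/4) = (((-1 + 0) - 1)*3)*(-319/4) = ((-1 - 1)*3)*(-319/4) = -2*3*(-319/4) = -6*(-319/4) = 957/2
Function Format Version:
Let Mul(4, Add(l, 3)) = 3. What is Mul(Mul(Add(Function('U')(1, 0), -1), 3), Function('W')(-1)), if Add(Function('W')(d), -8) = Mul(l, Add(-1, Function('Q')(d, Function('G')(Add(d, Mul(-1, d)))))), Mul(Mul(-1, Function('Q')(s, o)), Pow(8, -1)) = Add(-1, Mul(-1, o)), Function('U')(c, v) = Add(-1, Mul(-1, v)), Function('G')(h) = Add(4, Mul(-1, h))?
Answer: Rational(957, 2) ≈ 478.50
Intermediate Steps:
Function('Q')(s, o) = Add(8, Mul(8, o)) (Function('Q')(s, o) = Mul(-8, Add(-1, Mul(-1, o))) = Add(8, Mul(8, o)))
l = Rational(-9, 4) (l = Add(-3, Mul(Rational(1, 4), 3)) = Add(-3, Rational(3, 4)) = Rational(-9, 4) ≈ -2.2500)
Function('W')(d) = Rational(-319, 4) (Function('W')(d) = Add(8, Mul(Rational(-9, 4), Add(-1, Add(8, Mul(8, Add(4, Mul(-1, Add(d, Mul(-1, d))))))))) = Add(8, Mul(Rational(-9, 4), Add(-1, Add(8, Mul(8, Add(4, Mul(-1, 0))))))) = Add(8, Mul(Rational(-9, 4), Add(-1, Add(8, Mul(8, Add(4, 0)))))) = Add(8, Mul(Rational(-9, 4), Add(-1, Add(8, Mul(8, 4))))) = Add(8, Mul(Rational(-9, 4), Add(-1, Add(8, 32)))) = Add(8, Mul(Rational(-9, 4), Add(-1, 40))) = Add(8, Mul(Rational(-9, 4), 39)) = Add(8, Rational(-351, 4)) = Rational(-319, 4))
Mul(Mul(Add(Function('U')(1, 0), -1), 3), Function('W')(-1)) = Mul(Mul(Add(Add(-1, Mul(-1, 0)), -1), 3), Rational(-319, 4)) = Mul(Mul(Add(Add(-1, 0), -1), 3), Rational(-319, 4)) = Mul(Mul(Add(-1, -1), 3), Rational(-319, 4)) = Mul(Mul(-2, 3), Rational(-319, 4)) = Mul(-6, Rational(-319, 4)) = Rational(957, 2)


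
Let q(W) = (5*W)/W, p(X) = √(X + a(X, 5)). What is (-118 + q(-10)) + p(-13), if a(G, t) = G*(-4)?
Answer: -113 + √39 ≈ -106.76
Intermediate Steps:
a(G, t) = -4*G
p(X) = √3*√(-X) (p(X) = √(X - 4*X) = √(-3*X) = √3*√(-X))
q(W) = 5
(-118 + q(-10)) + p(-13) = (-118 + 5) + √3*√(-1*(-13)) = -113 + √3*√13 = -113 + √39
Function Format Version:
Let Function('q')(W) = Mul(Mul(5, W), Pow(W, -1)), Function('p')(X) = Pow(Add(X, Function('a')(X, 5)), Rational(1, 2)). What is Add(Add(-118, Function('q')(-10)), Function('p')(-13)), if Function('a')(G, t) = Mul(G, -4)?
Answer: Add(-113, Pow(39, Rational(1, 2))) ≈ -106.76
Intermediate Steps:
Function('a')(G, t) = Mul(-4, G)
Function('p')(X) = Mul(Pow(3, Rational(1, 2)), Pow(Mul(-1, X), Rational(1, 2))) (Function('p')(X) = Pow(Add(X, Mul(-4, X)), Rational(1, 2)) = Pow(Mul(-3, X), Rational(1, 2)) = Mul(Pow(3, Rational(1, 2)), Pow(Mul(-1, X), Rational(1, 2))))
Function('q')(W) = 5
Add(Add(-118, Function('q')(-10)), Function('p')(-13)) = Add(Add(-118, 5), Mul(Pow(3, Rational(1, 2)), Pow(Mul(-1, -13), Rational(1, 2)))) = Add(-113, Mul(Pow(3, Rational(1, 2)), Pow(13, Rational(1, 2)))) = Add(-113, Pow(39, Rational(1, 2)))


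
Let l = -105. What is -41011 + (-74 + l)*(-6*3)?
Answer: -37789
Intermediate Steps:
-41011 + (-74 + l)*(-6*3) = -41011 + (-74 - 105)*(-6*3) = -41011 - 179*(-18) = -41011 + 3222 = -37789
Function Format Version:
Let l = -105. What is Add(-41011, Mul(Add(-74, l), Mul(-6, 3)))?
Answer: -37789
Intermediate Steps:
Add(-41011, Mul(Add(-74, l), Mul(-6, 3))) = Add(-41011, Mul(Add(-74, -105), Mul(-6, 3))) = Add(-41011, Mul(-179, -18)) = Add(-41011, 3222) = -37789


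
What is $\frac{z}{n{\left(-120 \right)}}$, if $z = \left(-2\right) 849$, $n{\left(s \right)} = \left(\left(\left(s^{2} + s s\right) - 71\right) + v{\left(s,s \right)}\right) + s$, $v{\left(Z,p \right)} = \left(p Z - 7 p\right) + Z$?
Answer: $- \frac{1698}{43729} \approx -0.03883$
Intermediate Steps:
$v{\left(Z,p \right)} = Z - 7 p + Z p$ ($v{\left(Z,p \right)} = \left(Z p - 7 p\right) + Z = \left(- 7 p + Z p\right) + Z = Z - 7 p + Z p$)
$n{\left(s \right)} = -71 - 5 s + 3 s^{2}$ ($n{\left(s \right)} = \left(\left(\left(s^{2} + s s\right) - 71\right) + \left(s - 7 s + s s\right)\right) + s = \left(\left(\left(s^{2} + s^{2}\right) - 71\right) + \left(s - 7 s + s^{2}\right)\right) + s = \left(\left(2 s^{2} - 71\right) + \left(s^{2} - 6 s\right)\right) + s = \left(\left(-71 + 2 s^{2}\right) + \left(s^{2} - 6 s\right)\right) + s = \left(-71 - 6 s + 3 s^{2}\right) + s = -71 - 5 s + 3 s^{2}$)
$z = -1698$
$\frac{z}{n{\left(-120 \right)}} = - \frac{1698}{-71 - -600 + 3 \left(-120\right)^{2}} = - \frac{1698}{-71 + 600 + 3 \cdot 14400} = - \frac{1698}{-71 + 600 + 43200} = - \frac{1698}{43729}$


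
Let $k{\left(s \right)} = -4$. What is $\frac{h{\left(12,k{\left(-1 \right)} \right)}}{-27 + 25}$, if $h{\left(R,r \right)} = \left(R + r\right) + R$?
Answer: $-10$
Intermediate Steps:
$h{\left(R,r \right)} = r + 2 R$
$\frac{h{\left(12,k{\left(-1 \right)} \right)}}{-27 + 25} = \frac{-4 + 2 \cdot 12}{-27 + 25} = \frac{-4 + 24}{-2} = 20 \left(- \frac{1}{2}\right) = -10$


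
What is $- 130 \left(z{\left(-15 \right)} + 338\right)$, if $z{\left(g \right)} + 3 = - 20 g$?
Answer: $-82550$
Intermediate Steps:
$z{\left(g \right)} = -3 - 20 g$
$- 130 \left(z{\left(-15 \right)} + 338\right) = - 130 \left(\left(-3 - -300\right) + 338\right) = - 130 \left(\left(-3 + 300\right) + 338\right) = - 130 \left(297 + 338\right) = \left(-130\right) 635 = -82550$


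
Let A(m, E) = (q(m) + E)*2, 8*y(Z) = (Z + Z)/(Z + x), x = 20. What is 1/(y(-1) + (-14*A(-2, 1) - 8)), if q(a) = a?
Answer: 76/1519 ≈ 0.050033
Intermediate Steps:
y(Z) = Z/(4*(20 + Z)) (y(Z) = ((Z + Z)/(Z + 20))/8 = ((2*Z)/(20 + Z))/8 = (2*Z/(20 + Z))/8 = Z/(4*(20 + Z)))
A(m, E) = 2*E + 2*m (A(m, E) = (m + E)*2 = (E + m)*2 = 2*E + 2*m)
1/(y(-1) + (-14*A(-2, 1) - 8)) = 1/((1/4)*(-1)/(20 - 1) + (-14*(2*1 + 2*(-2)) - 8)) = 1/((1/4)*(-1)/19 + (-14*(2 - 4) - 8)) = 1/((1/4)*(-1)*(1/19) + (-14*(-2) - 8)) = 1/(-1/76 + (28 - 8)) = 1/(-1/76 + 20) = 1/(1519/76) = 76/1519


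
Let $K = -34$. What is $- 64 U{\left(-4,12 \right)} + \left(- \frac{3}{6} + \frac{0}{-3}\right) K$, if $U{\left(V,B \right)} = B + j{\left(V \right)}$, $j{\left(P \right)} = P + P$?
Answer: $-239$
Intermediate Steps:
$j{\left(P \right)} = 2 P$
$U{\left(V,B \right)} = B + 2 V$
$- 64 U{\left(-4,12 \right)} + \left(- \frac{3}{6} + \frac{0}{-3}\right) K = - 64 \left(12 + 2 \left(-4\right)\right) + \left(- \frac{3}{6} + \frac{0}{-3}\right) \left(-34\right) = - 64 \left(12 - 8\right) + \left(\left(-3\right) \frac{1}{6} + 0 \left(- \frac{1}{3}\right)\right) \left(-34\right) = \left(-64\right) 4 + \left(- \frac{1}{2} + 0\right) \left(-34\right) = -256 - -17 = -256 + 17 = -239$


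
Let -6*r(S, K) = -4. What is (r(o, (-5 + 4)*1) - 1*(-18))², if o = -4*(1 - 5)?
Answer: 3136/9 ≈ 348.44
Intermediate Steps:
o = 16 (o = -4*(-4) = 16)
r(S, K) = ⅔ (r(S, K) = -⅙*(-4) = ⅔)
(r(o, (-5 + 4)*1) - 1*(-18))² = (⅔ - 1*(-18))² = (⅔ + 18)² = (56/3)² = 3136/9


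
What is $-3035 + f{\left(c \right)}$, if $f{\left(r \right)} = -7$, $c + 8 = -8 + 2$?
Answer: $-3042$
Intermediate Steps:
$c = -14$ ($c = -8 + \left(-8 + 2\right) = -8 - 6 = -14$)
$-3035 + f{\left(c \right)} = -3035 - 7 = -3042$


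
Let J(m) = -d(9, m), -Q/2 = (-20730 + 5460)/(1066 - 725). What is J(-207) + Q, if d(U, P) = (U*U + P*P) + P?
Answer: -14538003/341 ≈ -42633.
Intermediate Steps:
Q = 30540/341 (Q = -2*(-20730 + 5460)/(1066 - 725) = -(-30540)/341 = -2*(-15270/341) = 30540/341 ≈ 89.560)
d(U, P) = P + P**2 + U**2 (d(U, P) = (U**2 + P**2) + P = (P**2 + U**2) + P = P + P**2 + U**2)
J(m) = -81 - m - m**2 (J(m) = -(m + m**2 + 9**2) = -(m + m**2 + 81) = -(81 + m + m**2) = -81 - m - m**2)
J(-207) + Q = (-81 - 1*(-207) - 1*(-207)**2) + 30540/341 = (-81 + 207 - 1*42849) + 30540/341 = (-81 + 207 - 42849) + 30540/341 = -42723 + 30540/341 = -14538003/341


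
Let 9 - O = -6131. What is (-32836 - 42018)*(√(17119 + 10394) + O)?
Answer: -459603560 - 224562*√3057 ≈ -4.7202e+8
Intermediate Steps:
O = 6140 (O = 9 - 1*(-6131) = 9 + 6131 = 6140)
(-32836 - 42018)*(√(17119 + 10394) + O) = (-32836 - 42018)*(√(17119 + 10394) + 6140) = -74854*(√27513 + 6140) = -74854*(3*√3057 + 6140) = -74854*(6140 + 3*√3057) = -459603560 - 224562*√3057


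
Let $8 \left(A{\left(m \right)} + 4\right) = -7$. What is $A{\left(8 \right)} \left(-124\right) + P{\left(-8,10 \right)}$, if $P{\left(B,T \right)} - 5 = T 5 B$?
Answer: $\frac{419}{2} \approx 209.5$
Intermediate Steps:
$P{\left(B,T \right)} = 5 + 5 B T$ ($P{\left(B,T \right)} = 5 + T 5 B = 5 + 5 T B = 5 + 5 B T$)
$A{\left(m \right)} = - \frac{39}{8}$ ($A{\left(m \right)} = -4 + \frac{1}{8} \left(-7\right) = -4 - \frac{7}{8} = - \frac{39}{8}$)
$A{\left(8 \right)} \left(-124\right) + P{\left(-8,10 \right)} = \left(- \frac{39}{8}\right) \left(-124\right) + \left(5 + 5 \left(-8\right) 10\right) = \frac{1209}{2} + \left(5 - 400\right) = \frac{1209}{2} - 395 = \frac{419}{2}$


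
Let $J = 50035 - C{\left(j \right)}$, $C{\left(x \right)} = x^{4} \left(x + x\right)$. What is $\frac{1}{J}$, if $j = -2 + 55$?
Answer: $- \frac{1}{836340951} \approx -1.1957 \cdot 10^{-9}$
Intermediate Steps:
$j = 53$
$C{\left(x \right)} = 2 x^{5}$ ($C{\left(x \right)} = x^{4} \cdot 2 x = 2 x^{5}$)
$J = -836340951$ ($J = 50035 - 2 \cdot 53^{5} = 50035 - 2 \cdot 418195493 = 50035 - 836390986 = -836340951$)
$\frac{1}{J} = \frac{1}{-836340951} = - \frac{1}{836340951}$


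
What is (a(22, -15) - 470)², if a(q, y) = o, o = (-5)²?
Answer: 198025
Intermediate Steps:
o = 25
a(q, y) = 25
(a(22, -15) - 470)² = (25 - 470)² = (-445)² = 198025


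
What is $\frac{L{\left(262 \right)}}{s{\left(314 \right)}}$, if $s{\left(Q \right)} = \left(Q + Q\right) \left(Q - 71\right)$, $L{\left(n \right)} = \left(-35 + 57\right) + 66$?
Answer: $\frac{22}{38151} \approx 0.00057666$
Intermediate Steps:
$L{\left(n \right)} = 88$ ($L{\left(n \right)} = 22 + 66 = 88$)
$s{\left(Q \right)} = 2 Q \left(-71 + Q\right)$
$\frac{L{\left(262 \right)}}{s{\left(314 \right)}} = \frac{88}{2 \cdot 314 \left(-71 + 314\right)} = \frac{88}{2 \cdot 314 \cdot 243} = \frac{88}{152604} = 88 \cdot \frac{1}{152604} = \frac{22}{38151}$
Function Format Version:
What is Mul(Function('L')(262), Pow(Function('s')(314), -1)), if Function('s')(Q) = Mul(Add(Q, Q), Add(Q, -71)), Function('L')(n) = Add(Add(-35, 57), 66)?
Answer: Rational(22, 38151) ≈ 0.00057666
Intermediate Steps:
Function('L')(n) = 88 (Function('L')(n) = Add(22, 66) = 88)
Function('s')(Q) = Mul(2, Q, Add(-71, Q)) (Function('s')(Q) = Mul(Mul(2, Q), Add(-71, Q)) = Mul(2, Q, Add(-71, Q)))
Mul(Function('L')(262), Pow(Function('s')(314), -1)) = Mul(88, Pow(Mul(2, 314, Add(-71, 314)), -1)) = Mul(88, Pow(Mul(2, 314, 243), -1)) = Mul(88, Pow(152604, -1)) = Mul(88, Rational(1, 152604)) = Rational(22, 38151)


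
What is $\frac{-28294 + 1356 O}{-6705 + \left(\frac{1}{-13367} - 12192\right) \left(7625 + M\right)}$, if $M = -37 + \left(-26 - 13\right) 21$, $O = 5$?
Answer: $\frac{143788819}{551618351660} \approx 0.00026067$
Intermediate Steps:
$M = -856$ ($M = -37 - 819 = -856$)
$\frac{-28294 + 1356 O}{-6705 + \left(\frac{1}{-13367} - 12192\right) \left(7625 + M\right)} = \frac{-28294 + 1356 \cdot 5}{-6705 + \left(\frac{1}{-13367} - 12192\right) \left(7625 - 856\right)} = \frac{-28294 + 6780}{-6705 + \left(- \frac{1}{13367} - 12192\right) 6769} = - \frac{21514}{-6705 - \frac{1103147077585}{13367}} = - \frac{21514}{- \frac{1103236703320}{13367}} = \left(-21514\right) \left(- \frac{13367}{1103236703320}\right) = \frac{143788819}{551618351660}$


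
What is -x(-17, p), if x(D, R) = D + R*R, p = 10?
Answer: -83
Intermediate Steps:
x(D, R) = D + R**2
-x(-17, p) = -(-17 + 10**2) = -(-17 + 100) = -1*83 = -83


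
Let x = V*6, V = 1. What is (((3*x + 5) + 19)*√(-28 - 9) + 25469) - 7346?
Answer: 18123 + 42*I*√37 ≈ 18123.0 + 255.48*I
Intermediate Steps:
x = 6 (x = 1*6 = 6)
(((3*x + 5) + 19)*√(-28 - 9) + 25469) - 7346 = (((3*6 + 5) + 19)*√(-28 - 9) + 25469) - 7346 = (((18 + 5) + 19)*√(-37) + 25469) - 7346 = ((23 + 19)*(I*√37) + 25469) - 7346 = (42*(I*√37) + 25469) - 7346 = (42*I*√37 + 25469) - 7346 = (25469 + 42*I*√37) - 7346 = 18123 + 42*I*√37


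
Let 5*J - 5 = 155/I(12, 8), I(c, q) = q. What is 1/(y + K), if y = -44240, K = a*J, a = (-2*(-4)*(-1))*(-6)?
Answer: -1/44006 ≈ -2.2724e-5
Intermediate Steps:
J = 39/8 (J = 1 + (155/8)/5 = 1 + (155*(⅛))/5 = 1 + (⅕)*(155/8) = 1 + 31/8 = 39/8 ≈ 4.8750)
a = 48 (a = (8*(-1))*(-6) = -8*(-6) = 48)
K = 234 (K = 48*(39/8) = 234)
1/(y + K) = 1/(-44240 + 234) = 1/(-44006) = -1/44006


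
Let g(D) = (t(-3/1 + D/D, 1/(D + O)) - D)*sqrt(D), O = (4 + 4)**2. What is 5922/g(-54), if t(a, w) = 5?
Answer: -329*I*sqrt(6)/59 ≈ -13.659*I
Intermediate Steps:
O = 64 (O = 8**2 = 64)
g(D) = sqrt(D)*(5 - D) (g(D) = (5 - D)*sqrt(D) = sqrt(D)*(5 - D))
5922/g(-54) = 5922/((sqrt(-54)*(5 - 1*(-54)))) = 5922/(((3*I*sqrt(6))*(5 + 54))) = 5922/(((3*I*sqrt(6))*59)) = 5922/((177*I*sqrt(6))) = 5922*(-I*sqrt(6)/1062) = -329*I*sqrt(6)/59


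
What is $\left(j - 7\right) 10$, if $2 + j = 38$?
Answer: $290$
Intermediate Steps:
$j = 36$ ($j = -2 + 38 = 36$)
$\left(j - 7\right) 10 = \left(36 - 7\right) 10 = 29 \cdot 10 = 290$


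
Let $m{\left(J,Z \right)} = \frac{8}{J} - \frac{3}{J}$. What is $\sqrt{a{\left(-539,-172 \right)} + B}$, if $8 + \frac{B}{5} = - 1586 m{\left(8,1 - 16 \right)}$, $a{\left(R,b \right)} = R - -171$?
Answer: $\frac{i \sqrt{21457}}{2} \approx 73.241 i$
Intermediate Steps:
$a{\left(R,b \right)} = 171 + R$ ($a{\left(R,b \right)} = R + 171 = 171 + R$)
$m{\left(J,Z \right)} = \frac{5}{J}$
$B = - \frac{19985}{4}$ ($B = -40 + 5 \left(- 1586 \cdot \frac{5}{8}\right) = -40 + 5 \left(- 1586 \cdot 5 \cdot \frac{1}{8}\right) = -40 + 5 \left(\left(-1586\right) \frac{5}{8}\right) = -40 + 5 \left(- \frac{3965}{4}\right) = -40 - \frac{19825}{4} = - \frac{19985}{4} \approx -4996.3$)
$\sqrt{a{\left(-539,-172 \right)} + B} = \sqrt{\left(171 - 539\right) - \frac{19985}{4}} = \sqrt{-368 - \frac{19985}{4}} = \sqrt{- \frac{21457}{4}} = \frac{i \sqrt{21457}}{2}$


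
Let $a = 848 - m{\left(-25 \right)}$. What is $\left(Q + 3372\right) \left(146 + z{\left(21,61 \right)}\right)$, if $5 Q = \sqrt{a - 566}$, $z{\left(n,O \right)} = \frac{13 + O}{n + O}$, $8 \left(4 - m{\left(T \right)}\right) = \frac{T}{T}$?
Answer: $\frac{20309556}{41} + \frac{6023 \sqrt{178}}{164} \approx 4.9585 \cdot 10^{5}$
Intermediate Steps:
$m{\left(T \right)} = \frac{31}{8}$ ($m{\left(T \right)} = 4 - \frac{T \frac{1}{T}}{8} = 4 - \frac{1}{8} = \frac{31}{8}$)
$z{\left(n,O \right)} = \frac{13 + O}{O + n}$
$a = \frac{6753}{8}$ ($a = 848 - \frac{31}{8} = \frac{6753}{8} \approx 844.13$)
$Q = \frac{\sqrt{178}}{4}$ ($Q = \frac{\sqrt{\frac{6753}{8} - 566}}{5} = \frac{\sqrt{\frac{2225}{8}}}{5} = \frac{\frac{5}{4} \sqrt{178}}{5} = \frac{\sqrt{178}}{4} \approx 3.3354$)
$\left(Q + 3372\right) \left(146 + z{\left(21,61 \right)}\right) = \left(\frac{\sqrt{178}}{4} + 3372\right) \left(146 + \frac{13 + 61}{61 + 21}\right) = \left(3372 + \frac{\sqrt{178}}{4}\right) \left(146 + \frac{1}{82} \cdot 74\right) = \left(3372 + \frac{\sqrt{178}}{4}\right) \left(146 + \frac{37}{41}\right) = \left(3372 + \frac{\sqrt{178}}{4}\right) \frac{6023}{41} = \frac{20309556}{41} + \frac{6023 \sqrt{178}}{164}$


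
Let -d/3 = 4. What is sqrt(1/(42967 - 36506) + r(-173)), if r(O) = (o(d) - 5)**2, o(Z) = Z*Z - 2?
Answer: sqrt(783502921110)/6461 ≈ 137.00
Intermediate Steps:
d = -12 (d = -3*4 = -12)
o(Z) = -2 + Z**2 (o(Z) = Z**2 - 2 = -2 + Z**2)
r(O) = 18769 (r(O) = ((-2 + (-12)**2) - 5)**2 = ((-2 + 144) - 5)**2 = (142 - 5)**2 = 137**2 = 18769)
sqrt(1/(42967 - 36506) + r(-173)) = sqrt(1/(42967 - 36506) + 18769) = sqrt(1/6461 + 18769) = sqrt(121266510/6461) = sqrt(783502921110)/6461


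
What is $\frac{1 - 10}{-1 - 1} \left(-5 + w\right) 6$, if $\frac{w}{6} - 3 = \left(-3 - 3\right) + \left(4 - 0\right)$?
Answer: $27$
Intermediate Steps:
$w = 6$ ($w = 18 + 6 \left(\left(-3 - 3\right) + \left(4 - 0\right)\right) = 18 + 6 \left(-6 + \left(4 + 0\right)\right) = 18 + 6 \left(-6 + 4\right) = 18 + 6 \left(-2\right) = 18 - 12 = 6$)
$\frac{1 - 10}{-1 - 1} \left(-5 + w\right) 6 = \frac{1 - 10}{-1 - 1} \left(-5 + 6\right) 6 = - \frac{9}{-2} \cdot 1 \cdot 6 = \left(-9\right) \left(- \frac{1}{2}\right) 1 \cdot 6 = \frac{9}{2} \cdot 1 \cdot 6 = \frac{9}{2} \cdot 6 = 27$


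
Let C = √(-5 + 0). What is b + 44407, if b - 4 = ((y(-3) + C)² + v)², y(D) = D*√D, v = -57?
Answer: 52872 - 1068*√15 ≈ 48736.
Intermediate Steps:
C = I*√5 (C = √(-5) = I*√5 ≈ 2.2361*I)
y(D) = D^(3/2)
b = 4 + (-57 + (I*√5 - 3*I*√3)²)² (b = 4 + (((-3)^(3/2) + I*√5)² - 57)² = 4 + ((-3*I*√3 + I*√5)² - 57)² = 4 + ((I*√5 - 3*I*√3)² - 57)² = 4 + (-57 + (I*√5 - 3*I*√3)²)² ≈ 4328.7)
b + 44407 = (8465 - 1068*√15) + 44407 = 52872 - 1068*√15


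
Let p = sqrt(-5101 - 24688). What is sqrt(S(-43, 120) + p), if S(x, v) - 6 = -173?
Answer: sqrt(-167 + I*sqrt(29789)) ≈ 6.0482 + 14.268*I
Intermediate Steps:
p = I*sqrt(29789) (p = sqrt(-29789) = I*sqrt(29789) ≈ 172.59*I)
S(x, v) = -167 (S(x, v) = 6 - 173 = -167)
sqrt(S(-43, 120) + p) = sqrt(-167 + I*sqrt(29789))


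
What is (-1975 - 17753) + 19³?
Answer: -12869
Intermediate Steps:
(-1975 - 17753) + 19³ = -19728 + 6859 = -12869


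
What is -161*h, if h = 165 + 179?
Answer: -55384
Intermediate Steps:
h = 344
-161*h = -161*344 = -55384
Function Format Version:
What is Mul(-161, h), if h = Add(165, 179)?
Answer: -55384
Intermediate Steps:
h = 344
Mul(-161, h) = Mul(-161, 344) = -55384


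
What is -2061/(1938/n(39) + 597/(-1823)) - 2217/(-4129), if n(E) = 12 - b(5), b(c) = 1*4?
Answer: -6460328585/809329419 ≈ -7.9823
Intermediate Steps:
b(c) = 4
n(E) = 8 (n(E) = 12 - 1*4 = 12 - 4 = 8)
-2061/(1938/n(39) + 597/(-1823)) - 2217/(-4129) = -2061/(1938/8 + 597/(-1823)) - 2217/(-4129) = -2061/(1938*(⅛) + 597*(-1/1823)) - 2217*(-1/4129) = -2061/(969/4 - 597/1823) + 2217/4129 = -2061/1764099/7292 + 2217/4129 = -2061*7292/1764099 + 2217/4129 = -1669868/196011 + 2217/4129 = -6460328585/809329419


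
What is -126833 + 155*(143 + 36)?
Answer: -99088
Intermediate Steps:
-126833 + 155*(143 + 36) = -126833 + 155*179 = -126833 + 27745 = -99088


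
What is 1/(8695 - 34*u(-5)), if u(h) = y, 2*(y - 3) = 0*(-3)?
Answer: 1/8593 ≈ 0.00011637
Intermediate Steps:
y = 3 (y = 3 + (0*(-3))/2 = 3 + (½)*0 = 3 + 0 = 3)
u(h) = 3
1/(8695 - 34*u(-5)) = 1/(8695 - 34*3) = 1/(8695 - 102) = 1/8593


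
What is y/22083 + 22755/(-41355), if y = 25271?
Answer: 12057412/20294277 ≈ 0.59413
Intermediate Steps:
y/22083 + 22755/(-41355) = 25271/22083 + 22755/(-41355) = 25271*(1/22083) + 22755*(-1/41355) = 25271/22083 - 1517/2757 = 12057412/20294277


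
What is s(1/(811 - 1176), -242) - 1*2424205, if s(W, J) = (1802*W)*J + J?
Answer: -884487071/365 ≈ -2.4233e+6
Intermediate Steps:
s(W, J) = J + 1802*J*W (s(W, J) = 1802*J*W + J = J + 1802*J*W)
s(1/(811 - 1176), -242) - 1*2424205 = -242*(1 + 1802/(811 - 1176)) - 1*2424205 = -242*(1 + 1802/(-365)) - 2424205 = -242*(1 + 1802*(-1/365)) - 2424205 = -242*(1 - 1802/365) - 2424205 = -242*(-1437/365) - 2424205 = 347754/365 - 2424205 = -884487071/365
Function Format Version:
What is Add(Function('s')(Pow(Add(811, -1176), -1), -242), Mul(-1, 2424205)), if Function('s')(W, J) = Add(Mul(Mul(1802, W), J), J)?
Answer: Rational(-884487071, 365) ≈ -2.4233e+6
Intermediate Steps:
Function('s')(W, J) = Add(J, Mul(1802, J, W)) (Function('s')(W, J) = Add(Mul(1802, J, W), J) = Add(J, Mul(1802, J, W)))
Add(Function('s')(Pow(Add(811, -1176), -1), -242), Mul(-1, 2424205)) = Add(Mul(-242, Add(1, Mul(1802, Pow(Add(811, -1176), -1)))), Mul(-1, 2424205)) = Add(Mul(-242, Add(1, Mul(1802, Pow(-365, -1)))), -2424205) = Add(Mul(-242, Add(1, Mul(1802, Rational(-1, 365)))), -2424205) = Add(Mul(-242, Add(1, Rational(-1802, 365))), -2424205) = Add(Mul(-242, Rational(-1437, 365)), -2424205) = Add(Rational(347754, 365), -2424205) = Rational(-884487071, 365)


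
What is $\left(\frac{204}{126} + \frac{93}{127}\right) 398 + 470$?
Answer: $\frac{3749348}{2667} \approx 1405.8$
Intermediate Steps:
$\left(\frac{204}{126} + \frac{93}{127}\right) 398 + 470 = \left(204 \cdot \frac{1}{126} + 93 \cdot \frac{1}{127}\right) 398 + 470 = \left(\frac{34}{21} + \frac{93}{127}\right) 398 + 470 = \frac{6271}{2667} \cdot 398 + 470 = \frac{2495858}{2667} + 470 = \frac{3749348}{2667}$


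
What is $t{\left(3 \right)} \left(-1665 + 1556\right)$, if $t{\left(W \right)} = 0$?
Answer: $0$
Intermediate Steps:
$t{\left(3 \right)} \left(-1665 + 1556\right) = 0 \left(-1665 + 1556\right) = 0 \left(-109\right) = 0$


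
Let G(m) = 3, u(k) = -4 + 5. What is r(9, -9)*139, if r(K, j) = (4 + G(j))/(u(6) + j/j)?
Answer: 973/2 ≈ 486.50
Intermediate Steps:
u(k) = 1
r(K, j) = 7/2 (r(K, j) = (4 + 3)/(1 + j/j) = 7/(1 + 1) = 7/2)
r(9, -9)*139 = (7/2)*139 = 973/2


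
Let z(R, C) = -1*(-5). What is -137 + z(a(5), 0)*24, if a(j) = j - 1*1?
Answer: -17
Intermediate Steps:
a(j) = -1 + j (a(j) = j - 1 = -1 + j)
z(R, C) = 5
-137 + z(a(5), 0)*24 = -137 + 5*24 = -137 + 120 = -17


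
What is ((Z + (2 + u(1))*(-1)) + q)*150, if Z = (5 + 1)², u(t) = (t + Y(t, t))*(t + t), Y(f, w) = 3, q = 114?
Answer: 21000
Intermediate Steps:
u(t) = 2*t*(3 + t) (u(t) = (t + 3)*(t + t) = (3 + t)*(2*t) = 2*t*(3 + t))
Z = 36 (Z = 6² = 36)
((Z + (2 + u(1))*(-1)) + q)*150 = ((36 + (2 + 2*1*(3 + 1))*(-1)) + 114)*150 = ((36 + (2 + 2*1*4)*(-1)) + 114)*150 = ((36 + (2 + 8)*(-1)) + 114)*150 = ((36 + 10*(-1)) + 114)*150 = ((36 - 10) + 114)*150 = (26 + 114)*150 = 140*150 = 21000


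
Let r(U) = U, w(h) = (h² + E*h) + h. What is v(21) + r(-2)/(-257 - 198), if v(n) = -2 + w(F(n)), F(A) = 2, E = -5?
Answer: -2728/455 ≈ -5.9956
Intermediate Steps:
w(h) = h² - 4*h (w(h) = (h² - 5*h) + h = h² - 4*h)
v(n) = -6 (v(n) = -2 + 2*(-4 + 2) = -2 + 2*(-2) = -2 - 4 = -6)
v(21) + r(-2)/(-257 - 198) = -6 - 2/(-257 - 198) = -6 - 2/(-455) = -6 - 2*(-1/455) = -6 + 2/455 = -2728/455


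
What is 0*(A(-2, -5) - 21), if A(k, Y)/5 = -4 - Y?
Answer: 0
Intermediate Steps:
A(k, Y) = -20 - 5*Y (A(k, Y) = 5*(-4 - Y) = -20 - 5*Y)
0*(A(-2, -5) - 21) = 0*((-20 - 5*(-5)) - 21) = 0*((-20 + 25) - 21) = 0*(5 - 21) = 0*(-16) = 0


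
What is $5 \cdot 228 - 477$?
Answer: $663$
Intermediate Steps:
$5 \cdot 228 - 477 = 1140 - 477 = 663$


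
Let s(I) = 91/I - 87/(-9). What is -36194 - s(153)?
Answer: -5539252/153 ≈ -36204.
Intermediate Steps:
s(I) = 29/3 + 91/I (s(I) = 91/I - 87*(-⅑) = 91/I + 29/3 = 29/3 + 91/I)
-36194 - s(153) = -36194 - (29/3 + 91/153) = -36194 - 1*1570/153 = -36194 - 1570/153 = -5539252/153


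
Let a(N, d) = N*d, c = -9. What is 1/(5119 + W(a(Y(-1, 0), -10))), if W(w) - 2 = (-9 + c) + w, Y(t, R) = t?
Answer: 1/5113 ≈ 0.00019558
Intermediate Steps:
W(w) = -16 + w (W(w) = 2 + ((-9 - 9) + w) = 2 + (-18 + w) = -16 + w)
1/(5119 + W(a(Y(-1, 0), -10))) = 1/(5119 + (-16 - 1*(-10))) = 1/(5119 + (-16 + 10)) = 1/(5119 - 6) = 1/5113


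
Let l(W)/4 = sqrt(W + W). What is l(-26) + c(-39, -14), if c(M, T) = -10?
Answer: -10 + 8*I*sqrt(13) ≈ -10.0 + 28.844*I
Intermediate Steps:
l(W) = 4*sqrt(2)*sqrt(W) (l(W) = 4*sqrt(W + W) = 4*sqrt(2*W) = 4*(sqrt(2)*sqrt(W)) = 4*sqrt(2)*sqrt(W))
l(-26) + c(-39, -14) = 4*sqrt(2)*sqrt(-26) - 10 = 4*sqrt(2)*(I*sqrt(26)) - 10 = 8*I*sqrt(13) - 10 = -10 + 8*I*sqrt(13)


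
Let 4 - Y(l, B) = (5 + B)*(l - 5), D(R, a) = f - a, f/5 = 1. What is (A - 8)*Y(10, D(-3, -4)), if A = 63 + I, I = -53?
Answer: -132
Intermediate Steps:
f = 5 (f = 5*1 = 5)
A = 10 (A = 63 - 53 = 10)
D(R, a) = 5 - a
Y(l, B) = 4 - (-5 + l)*(5 + B) (Y(l, B) = 4 - (5 + B)*(l - 5) = 4 - (5 + B)*(-5 + l) = 4 - (-5 + l)*(5 + B))
(A - 8)*Y(10, D(-3, -4)) = (10 - 8)*(29 - 5*10 + 5*(5 - 1*(-4)) - 1*(5 - 1*(-4))*10) = 2*(29 - 50 + 5*(5 + 4) - 1*(5 + 4)*10) = 2*(29 - 50 + 5*9 - 1*9*10) = 2*(29 - 50 + 45 - 90) = 2*(-66) = -132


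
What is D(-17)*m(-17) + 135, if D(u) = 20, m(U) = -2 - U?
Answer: 435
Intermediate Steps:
D(-17)*m(-17) + 135 = 20*(-2 - 1*(-17)) + 135 = 20*(-2 + 17) + 135 = 20*15 + 135 = 300 + 135 = 435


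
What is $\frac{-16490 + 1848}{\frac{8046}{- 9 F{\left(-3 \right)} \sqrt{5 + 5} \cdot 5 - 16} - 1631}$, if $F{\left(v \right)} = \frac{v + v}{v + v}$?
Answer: $\frac{237796900438}{26351292043} - \frac{2650714470 \sqrt{10}}{26351292043} \approx 8.706$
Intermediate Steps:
$F{\left(v \right)} = 1$ ($F{\left(v \right)} = \frac{2 v}{2 v} = 2 v \frac{1}{2 v} = 1$)
$\frac{-16490 + 1848}{\frac{8046}{- 9 F{\left(-3 \right)} \sqrt{5 + 5} \cdot 5 - 16} - 1631} = \frac{-16490 + 1848}{\frac{8046}{- 9 \cdot 1 \sqrt{5 + 5} \cdot 5 - 16} - 1631} = - \frac{14642}{\frac{8046}{- 9 \cdot 1 \sqrt{10} \cdot 5 - 16} - 1631} = - \frac{14642}{\frac{8046}{- 9 \sqrt{10} \cdot 5 - 16} - 1631} = - \frac{14642}{\frac{8046}{- 9 \cdot 5 \sqrt{10} - 16} - 1631} = - \frac{14642}{\frac{8046}{- 45 \sqrt{10} - 16} - 1631} = - \frac{14642}{\frac{8046}{-16 - 45 \sqrt{10}} - 1631} = - \frac{14642}{-1631 + \frac{8046}{-16 - 45 \sqrt{10}}}$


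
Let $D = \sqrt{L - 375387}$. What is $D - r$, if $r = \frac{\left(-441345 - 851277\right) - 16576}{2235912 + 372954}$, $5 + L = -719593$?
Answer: $\frac{654599}{1304433} + 3 i \sqrt{121665} \approx 0.50183 + 1046.4 i$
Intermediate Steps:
$L = -719598$ ($L = -5 - 719593 = -719598$)
$D = 3 i \sqrt{121665}$ ($D = \sqrt{-719598 - 375387} = \sqrt{-1094985} = 3 i \sqrt{121665} \approx 1046.4 i$)
$r = - \frac{654599}{1304433}$ ($r = \frac{\left(-441345 - 851277\right) - 16576}{2608866} = \left(-1292622 - 16576\right) \frac{1}{2608866} = \left(-1309198\right) \frac{1}{2608866} = - \frac{654599}{1304433} \approx -0.50183$)
$D - r = 3 i \sqrt{121665} - - \frac{654599}{1304433} = 3 i \sqrt{121665} + \frac{654599}{1304433} = \frac{654599}{1304433} + 3 i \sqrt{121665}$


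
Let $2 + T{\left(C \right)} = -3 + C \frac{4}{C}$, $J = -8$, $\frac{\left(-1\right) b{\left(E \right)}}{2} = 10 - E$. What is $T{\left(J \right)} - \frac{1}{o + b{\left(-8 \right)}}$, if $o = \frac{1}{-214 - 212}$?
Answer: $- \frac{14911}{15337} \approx -0.97222$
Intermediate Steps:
$b{\left(E \right)} = -20 + 2 E$ ($b{\left(E \right)} = - 2 \left(10 - E\right) = -20 + 2 E$)
$o = - \frac{1}{426}$ ($o = \frac{1}{-426} = - \frac{1}{426} \approx -0.0023474$)
$T{\left(C \right)} = -1$ ($T{\left(C \right)} = -2 + \left(-3 + C \frac{4}{C}\right) = -2 + \left(-3 + 4\right) = -2 + 1 = -1$)
$T{\left(J \right)} - \frac{1}{o + b{\left(-8 \right)}} = -1 - \frac{1}{- \frac{1}{426} + \left(-20 + 2 \left(-8\right)\right)} = -1 - \frac{1}{- \frac{1}{426} - 36} = -1 - \frac{1}{- \frac{15337}{426}} = -1 - - \frac{426}{15337} = -1 + \frac{426}{15337} = - \frac{14911}{15337}$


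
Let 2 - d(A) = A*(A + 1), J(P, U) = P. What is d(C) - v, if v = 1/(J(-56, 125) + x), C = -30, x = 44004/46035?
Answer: -733142591/844652 ≈ -867.98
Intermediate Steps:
x = 14668/15345 (x = 44004*(1/46035) = 14668/15345 ≈ 0.95588)
v = -15345/844652 (v = 1/(-56 + 14668/15345) = 1/(-844652/15345) = -15345/844652 ≈ -0.018167)
d(A) = 2 - A*(1 + A) (d(A) = 2 - A*(A + 1) = 2 - A*(1 + A))
d(C) - v = (2 - 1*(-30) - 1*(-30)²) - 1*(-15345/844652) = (2 + 30 - 1*900) + 15345/844652 = (2 + 30 - 900) + 15345/844652 = -868 + 15345/844652 = -733142591/844652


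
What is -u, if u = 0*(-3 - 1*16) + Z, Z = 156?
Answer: -156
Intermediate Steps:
u = 156 (u = 0*(-3 - 1*16) + 156 = 0*(-3 - 16) + 156 = 0*(-19) + 156 = 0 + 156 = 156)
-u = -1*156 = -156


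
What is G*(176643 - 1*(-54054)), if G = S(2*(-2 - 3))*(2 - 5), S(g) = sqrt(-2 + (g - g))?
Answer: -692091*I*sqrt(2) ≈ -9.7876e+5*I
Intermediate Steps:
S(g) = I*sqrt(2) (S(g) = sqrt(-2 + 0) = sqrt(-2) = I*sqrt(2))
G = -3*I*sqrt(2) (G = (I*sqrt(2))*(2 - 5) = (I*sqrt(2))*(-3) = -3*I*sqrt(2) ≈ -4.2426*I)
G*(176643 - 1*(-54054)) = (-3*I*sqrt(2))*(176643 - 1*(-54054)) = (-3*I*sqrt(2))*(176643 + 54054) = -3*I*sqrt(2)*230697 = -692091*I*sqrt(2)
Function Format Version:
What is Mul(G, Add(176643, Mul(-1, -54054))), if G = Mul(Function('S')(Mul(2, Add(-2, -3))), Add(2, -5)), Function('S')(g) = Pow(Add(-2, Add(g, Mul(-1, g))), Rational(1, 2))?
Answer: Mul(-692091, I, Pow(2, Rational(1, 2))) ≈ Mul(-9.7876e+5, I)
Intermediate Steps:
Function('S')(g) = Mul(I, Pow(2, Rational(1, 2))) (Function('S')(g) = Pow(Add(-2, 0), Rational(1, 2)) = Pow(-2, Rational(1, 2)) = Mul(I, Pow(2, Rational(1, 2))))
G = Mul(-3, I, Pow(2, Rational(1, 2))) (G = Mul(Mul(I, Pow(2, Rational(1, 2))), Add(2, -5)) = Mul(Mul(I, Pow(2, Rational(1, 2))), -3) = Mul(-3, I, Pow(2, Rational(1, 2))) ≈ Mul(-4.2426, I))
Mul(G, Add(176643, Mul(-1, -54054))) = Mul(Mul(-3, I, Pow(2, Rational(1, 2))), Add(176643, Mul(-1, -54054))) = Mul(Mul(-3, I, Pow(2, Rational(1, 2))), Add(176643, 54054)) = Mul(Mul(-3, I, Pow(2, Rational(1, 2))), 230697) = Mul(-692091, I, Pow(2, Rational(1, 2)))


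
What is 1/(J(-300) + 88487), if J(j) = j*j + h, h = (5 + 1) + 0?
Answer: 1/178493 ≈ 5.6025e-6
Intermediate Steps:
h = 6 (h = 6 + 0 = 6)
J(j) = 6 + j² (J(j) = j*j + 6 = j² + 6 = 6 + j²)
1/(J(-300) + 88487) = 1/((6 + (-300)²) + 88487) = 1/((6 + 90000) + 88487) = 1/(90006 + 88487) = 1/178493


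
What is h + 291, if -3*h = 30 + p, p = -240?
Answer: 361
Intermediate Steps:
h = 70 (h = -(30 - 240)/3 = -⅓*(-210) = 70)
h + 291 = 70 + 291 = 361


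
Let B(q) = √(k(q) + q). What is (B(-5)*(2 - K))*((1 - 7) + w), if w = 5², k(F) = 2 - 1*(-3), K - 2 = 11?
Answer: 0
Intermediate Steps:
K = 13 (K = 2 + 11 = 13)
k(F) = 5 (k(F) = 2 + 3 = 5)
w = 25
B(q) = √(5 + q)
(B(-5)*(2 - K))*((1 - 7) + w) = (√(5 - 5)*(2 - 1*13))*((1 - 7) + 25) = (√0*(2 - 13))*(-6 + 25) = (0*(-11))*19 = 0*19 = 0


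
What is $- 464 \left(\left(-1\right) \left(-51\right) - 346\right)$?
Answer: $136880$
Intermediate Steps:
$- 464 \left(\left(-1\right) \left(-51\right) - 346\right) = - 464 \left(51 - 346\right) = \left(-464\right) \left(-295\right) = 136880$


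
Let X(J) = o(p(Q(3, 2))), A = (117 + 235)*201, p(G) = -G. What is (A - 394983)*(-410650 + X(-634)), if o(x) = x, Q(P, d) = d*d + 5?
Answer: 133148378229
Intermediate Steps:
Q(P, d) = 5 + d² (Q(P, d) = d² + 5 = 5 + d²)
A = 70752 (A = 352*201 = 70752)
X(J) = -9 (X(J) = -(5 + 2²) = -(5 + 4) = -1*9 = -9)
(A - 394983)*(-410650 + X(-634)) = (70752 - 394983)*(-410650 - 9) = -324231*(-410659) = 133148378229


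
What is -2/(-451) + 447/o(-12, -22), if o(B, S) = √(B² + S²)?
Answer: 2/451 + 447*√157/314 ≈ 17.842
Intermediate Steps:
-2/(-451) + 447/o(-12, -22) = -2/(-451) + 447/(√((-12)² + (-22)²)) = -2*(-1/451) + 447/(√(144 + 484)) = 2/451 + 447/(√628) = 2/451 + 447/((2*√157)) = 2/451 + 447*(√157/314) = 2/451 + 447*√157/314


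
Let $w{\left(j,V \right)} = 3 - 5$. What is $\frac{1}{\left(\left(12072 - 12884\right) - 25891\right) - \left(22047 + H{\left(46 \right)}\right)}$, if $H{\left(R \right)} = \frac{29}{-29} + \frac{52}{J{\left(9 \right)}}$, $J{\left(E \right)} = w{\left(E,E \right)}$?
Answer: $- \frac{1}{48723} \approx -2.0524 \cdot 10^{-5}$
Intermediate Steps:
$w{\left(j,V \right)} = -2$
$J{\left(E \right)} = -2$
$H{\left(R \right)} = -27$ ($H{\left(R \right)} = \frac{29}{-29} + \frac{52}{-2} = 29 \left(- \frac{1}{29}\right) + 52 \left(- \frac{1}{2}\right) = -1 - 26 = -27$)
$\frac{1}{\left(\left(12072 - 12884\right) - 25891\right) - \left(22047 + H{\left(46 \right)}\right)} = \frac{1}{\left(\left(12072 - 12884\right) - 25891\right) - 22020} = \frac{1}{\left(-812 - 25891\right) + \left(-22047 + 27\right)} = \frac{1}{\left(-812 - 25891\right) - 22020} = \frac{1}{-26703 - 22020} = \frac{1}{-48723} = - \frac{1}{48723}$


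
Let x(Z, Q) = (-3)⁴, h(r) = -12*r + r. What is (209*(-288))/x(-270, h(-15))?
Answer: -6688/9 ≈ -743.11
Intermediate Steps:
h(r) = -11*r
x(Z, Q) = 81
(209*(-288))/x(-270, h(-15)) = (209*(-288))/81 = -60192*1/81 = -6688/9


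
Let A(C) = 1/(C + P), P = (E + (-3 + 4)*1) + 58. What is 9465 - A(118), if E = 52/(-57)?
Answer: 95000148/10037 ≈ 9465.0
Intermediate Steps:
E = -52/57 (E = 52*(-1/57) = -52/57 ≈ -0.91228)
P = 3311/57 (P = (-52/57 + (-3 + 4)*1) + 58 = (-52/57 + 1*1) + 58 = (-52/57 + 1) + 58 = 5/57 + 58 = 3311/57 ≈ 58.088)
A(C) = 1/(3311/57 + C) (A(C) = 1/(C + 3311/57) = 1/(3311/57 + C))
9465 - A(118) = 9465 - 57/(3311 + 57*118) = 9465 - 57/(3311 + 6726) = 9465 - 57/10037 = 95000148/10037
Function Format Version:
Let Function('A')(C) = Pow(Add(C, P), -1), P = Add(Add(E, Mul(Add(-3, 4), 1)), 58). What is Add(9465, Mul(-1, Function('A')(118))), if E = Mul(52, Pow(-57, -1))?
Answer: Rational(95000148, 10037) ≈ 9465.0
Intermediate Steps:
E = Rational(-52, 57) (E = Mul(52, Rational(-1, 57)) = Rational(-52, 57) ≈ -0.91228)
P = Rational(3311, 57) (P = Add(Add(Rational(-52, 57), Mul(Add(-3, 4), 1)), 58) = Add(Add(Rational(-52, 57), Mul(1, 1)), 58) = Add(Add(Rational(-52, 57), 1), 58) = Add(Rational(5, 57), 58) = Rational(3311, 57) ≈ 58.088)
Function('A')(C) = Pow(Add(Rational(3311, 57), C), -1) (Function('A')(C) = Pow(Add(C, Rational(3311, 57)), -1) = Pow(Add(Rational(3311, 57), C), -1))
Add(9465, Mul(-1, Function('A')(118))) = Add(9465, Mul(-1, Mul(57, Pow(Add(3311, Mul(57, 118)), -1)))) = Add(9465, Mul(-1, Mul(57, Pow(Add(3311, 6726), -1)))) = Add(9465, Mul(-1, Mul(57, Pow(10037, -1)))) = Add(9465, Mul(-1, Mul(57, Rational(1, 10037)))) = Add(9465, Mul(-1, Rational(57, 10037))) = Add(9465, Rational(-57, 10037)) = Rational(95000148, 10037)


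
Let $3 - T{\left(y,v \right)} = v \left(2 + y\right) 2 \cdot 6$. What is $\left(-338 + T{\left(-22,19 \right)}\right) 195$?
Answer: $823875$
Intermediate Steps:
$T{\left(y,v \right)} = 3 - 12 v \left(2 + y\right)$ ($T{\left(y,v \right)} = 3 - v \left(2 + y\right) 2 \cdot 6 = 3 - 2 v \left(2 + y\right) 6 = 3 - 12 v \left(2 + y\right)$)
$\left(-338 + T{\left(-22,19 \right)}\right) 195 = \left(-338 - \left(453 - 5016\right)\right) 195 = \left(-338 + \left(3 - 456 + 5016\right)\right) 195 = \left(-338 + 4563\right) 195 = 4225 \cdot 195 = 823875$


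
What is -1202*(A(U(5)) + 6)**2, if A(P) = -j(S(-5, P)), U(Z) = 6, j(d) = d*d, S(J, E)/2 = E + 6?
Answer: -390529800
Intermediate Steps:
S(J, E) = 12 + 2*E (S(J, E) = 2*(E + 6) = 2*(6 + E) = 12 + 2*E)
j(d) = d**2
A(P) = -(12 + 2*P)**2
-1202*(A(U(5)) + 6)**2 = -1202*(-4*(6 + 6)**2 + 6)**2 = -1202*(-4*12**2 + 6)**2 = -1202*(-4*144 + 6)**2 = -1202*(-576 + 6)**2 = -1202*(-570)**2 = -1202*324900 = -390529800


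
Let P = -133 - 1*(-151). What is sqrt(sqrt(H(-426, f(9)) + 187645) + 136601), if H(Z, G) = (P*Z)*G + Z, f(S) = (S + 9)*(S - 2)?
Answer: sqrt(136601 + I*sqrt(778949)) ≈ 369.6 + 1.194*I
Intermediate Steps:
P = 18 (P = -133 + 151 = 18)
f(S) = (-2 + S)*(9 + S) (f(S) = (9 + S)*(-2 + S) = (-2 + S)*(9 + S))
H(Z, G) = Z + 18*G*Z (H(Z, G) = (18*Z)*G + Z = 18*G*Z + Z = Z + 18*G*Z)
sqrt(sqrt(H(-426, f(9)) + 187645) + 136601) = sqrt(sqrt(-426*(1 + 18*(-18 + 9**2 + 7*9)) + 187645) + 136601) = sqrt(sqrt(-426*(1 + 18*(-18 + 81 + 63)) + 187645) + 136601) = sqrt(sqrt(-426*(1 + 18*126) + 187645) + 136601) = sqrt(sqrt(-426*(1 + 2268) + 187645) + 136601) = sqrt(sqrt(-426*2269 + 187645) + 136601) = sqrt(sqrt(-966594 + 187645) + 136601) = sqrt(sqrt(-778949) + 136601) = sqrt(I*sqrt(778949) + 136601) = sqrt(136601 + I*sqrt(778949))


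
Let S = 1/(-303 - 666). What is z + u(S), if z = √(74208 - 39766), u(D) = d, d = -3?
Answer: -3 + √34442 ≈ 182.59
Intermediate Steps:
S = -1/969 (S = 1/(-969) = -1/969 ≈ -0.0010320)
u(D) = -3
z = √34442 ≈ 185.59
z + u(S) = √34442 - 3 = -3 + √34442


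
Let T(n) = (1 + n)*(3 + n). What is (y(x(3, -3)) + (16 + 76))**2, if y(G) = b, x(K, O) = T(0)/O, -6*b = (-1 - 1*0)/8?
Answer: 19509889/2304 ≈ 8467.8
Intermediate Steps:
b = 1/48 (b = -(-1 - 1*0)/(6*8) = -(-1 + 0)/(6*8) = -(-1)/(6*8) = -1/6*(-1/8) = 1/48 ≈ 0.020833)
x(K, O) = 3/O (x(K, O) = (3 + 0**2 + 4*0)/O = (3 + 0 + 0)/O = 3/O)
y(G) = 1/48
(y(x(3, -3)) + (16 + 76))**2 = (1/48 + (16 + 76))**2 = (1/48 + 92)**2 = (4417/48)**2 = 19509889/2304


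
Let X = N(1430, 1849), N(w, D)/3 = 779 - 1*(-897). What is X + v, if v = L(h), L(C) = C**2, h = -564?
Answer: 323124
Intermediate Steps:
N(w, D) = 5028 (N(w, D) = 3*(779 - 1*(-897)) = 3*(779 + 897) = 3*1676 = 5028)
X = 5028
v = 318096 (v = (-564)**2 = 318096)
X + v = 5028 + 318096 = 323124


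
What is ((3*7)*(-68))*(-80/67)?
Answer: 114240/67 ≈ 1705.1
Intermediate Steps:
((3*7)*(-68))*(-80/67) = (21*(-68))*(-80*1/67) = -1428*(-80/67) = 114240/67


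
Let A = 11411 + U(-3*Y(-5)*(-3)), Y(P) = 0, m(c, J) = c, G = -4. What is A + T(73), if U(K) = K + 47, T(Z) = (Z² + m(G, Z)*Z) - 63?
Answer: 16432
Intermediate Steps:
T(Z) = -63 + Z² - 4*Z (T(Z) = (Z² - 4*Z) - 63 = -63 + Z² - 4*Z)
U(K) = 47 + K
A = 11458 (A = 11411 + (47 - 3*0*(-3)) = 11411 + (47 + 0*(-3)) = 11411 + (47 + 0) = 11411 + 47 = 11458)
A + T(73) = 11458 + (-63 + 73² - 4*73) = 11458 + (-63 + 5329 - 292) = 11458 + 4974 = 16432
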